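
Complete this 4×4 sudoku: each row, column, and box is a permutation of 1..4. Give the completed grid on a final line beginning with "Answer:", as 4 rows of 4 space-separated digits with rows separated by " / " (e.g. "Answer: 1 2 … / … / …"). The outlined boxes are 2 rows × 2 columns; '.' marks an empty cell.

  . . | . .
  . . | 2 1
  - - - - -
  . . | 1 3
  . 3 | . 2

Step 1. [r2c2∈{4}] nothing but 4 survives at r2c2, so r2c2=4.
Step 2. [r1c3∈{3,4}] r1c3 is the only open cell in col 3 admitting 3. So r1c3=3.
Step 3. [r3c2∈{2}] only 2 remains possible at r3c2. So r3c2=2.
Step 4. [r4c1∈{1,4}] r4c1 is the only open cell in row 4 admitting 1 ⇒ r4c1=1.
Step 5. [r1c1∈{2}] r1c1's peers cover all but 2 ⇒ r1c1=2.
Step 6. [r1c4∈{4}] nothing but 4 survives at r1c4. So r1c4=4.
Step 7. [r4c3∈{4}] r4c3's peers cover all but 4. So r4c3=4.
Step 8. [r2c1∈{3}] only 3 remains possible at r2c1. So r2c1=3.
Step 9. [r3c1∈{4}] only 4 remains possible at r3c1 ⇒ r3c1=4.
Step 10. [r1c2∈{1}] r1c2 has the single candidate 1 ⇒ r1c2=1.

Answer: 2 1 3 4 / 3 4 2 1 / 4 2 1 3 / 1 3 4 2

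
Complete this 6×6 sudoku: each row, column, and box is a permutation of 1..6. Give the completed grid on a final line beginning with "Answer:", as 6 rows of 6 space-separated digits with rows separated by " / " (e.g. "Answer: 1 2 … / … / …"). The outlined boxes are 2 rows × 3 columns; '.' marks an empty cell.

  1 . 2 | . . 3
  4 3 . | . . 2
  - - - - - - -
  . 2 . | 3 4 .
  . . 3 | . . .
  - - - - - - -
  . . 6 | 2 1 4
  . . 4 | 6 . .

Step 1. [r6c6∈{5}] r6c6's peers cover all but 5, so r6c6=5.
Step 2. [r2c3∈{5}] r2c3 is down to just 5. So r2c3=5.
Step 3. [r3c1∈{5,6}] r3c1 is the only open cell in row 3 admitting 5. So r3c1=5.
Step 4. [r4c1∈{6}] only 6 remains possible at r4c1. So r4c1=6.
Step 5. [r4c6∈{1}] r4c6 has the single candidate 1 ⇒ r4c6=1.
Step 6. [r4c4∈{5}] r4c4's peers cover all but 5. So r4c4=5.
Step 7. [r6c5∈{3}] r6c5's peers cover all but 3. So r6c5=3.
Step 8. [r2c5∈{6}] r2c5 has the single candidate 6. So r2c5=6.
Step 9. [r5c2∈{5}] nothing but 5 survives at r5c2. So r5c2=5.
Step 10. [r4c5∈{2}] nothing but 2 survives at r4c5. So r4c5=2.
Step 11. [r1c2∈{6}] r1c2 has the single candidate 6. So r1c2=6.
Step 12. [r6c1∈{2}] r6c1 is down to just 2. So r6c1=2.
Step 13. [r6c2∈{1}] only 1 remains possible at r6c2 ⇒ r6c2=1.
Step 14. [r1c5∈{5}] r1c5's peers cover all but 5 ⇒ r1c5=5.
Step 15. [r3c6∈{6}] nothing but 6 survives at r3c6. So r3c6=6.
Step 16. [r4c2∈{4}] r4c2 has the single candidate 4, so r4c2=4.
Step 17. [r1c4∈{4}] r1c4 has the single candidate 4 ⇒ r1c4=4.
Step 18. [r3c3∈{1}] only 1 remains possible at r3c3 ⇒ r3c3=1.
Step 19. [r5c1∈{3}] nothing but 3 survives at r5c1, so r5c1=3.
Step 20. [r2c4∈{1}] nothing but 1 survives at r2c4. So r2c4=1.

Answer: 1 6 2 4 5 3 / 4 3 5 1 6 2 / 5 2 1 3 4 6 / 6 4 3 5 2 1 / 3 5 6 2 1 4 / 2 1 4 6 3 5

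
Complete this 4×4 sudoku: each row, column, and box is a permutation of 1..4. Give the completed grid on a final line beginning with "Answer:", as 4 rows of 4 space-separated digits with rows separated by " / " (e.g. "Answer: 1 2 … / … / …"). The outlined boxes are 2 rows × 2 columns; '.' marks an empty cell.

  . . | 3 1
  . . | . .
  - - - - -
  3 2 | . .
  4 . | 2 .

Step 1. [r2c3∈{4}] only 4 remains possible at r2c3. So r2c3=4.
Step 2. [r2c1∈{1,2}] col 1 places 1 nowhere but r2c1. So r2c1=1.
Step 3. [r2c4∈{2}] r2c4 is down to just 2 ⇒ r2c4=2.
Step 4. [r3c4∈{4}] r3c4 has the single candidate 4, so r3c4=4.
Step 5. [r2c2∈{3}] r2c2 has the single candidate 3 ⇒ r2c2=3.
Step 6. [r4c2∈{1}] nothing but 1 survives at r4c2, so r4c2=1.
Step 7. [r1c1∈{2}] only 2 remains possible at r1c1 ⇒ r1c1=2.
Step 8. [r1c2∈{4}] nothing but 4 survives at r1c2, so r1c2=4.
Step 9. [r4c4∈{3}] r4c4's peers cover all but 3 ⇒ r4c4=3.
Step 10. [r3c3∈{1}] nothing but 1 survives at r3c3. So r3c3=1.

Answer: 2 4 3 1 / 1 3 4 2 / 3 2 1 4 / 4 1 2 3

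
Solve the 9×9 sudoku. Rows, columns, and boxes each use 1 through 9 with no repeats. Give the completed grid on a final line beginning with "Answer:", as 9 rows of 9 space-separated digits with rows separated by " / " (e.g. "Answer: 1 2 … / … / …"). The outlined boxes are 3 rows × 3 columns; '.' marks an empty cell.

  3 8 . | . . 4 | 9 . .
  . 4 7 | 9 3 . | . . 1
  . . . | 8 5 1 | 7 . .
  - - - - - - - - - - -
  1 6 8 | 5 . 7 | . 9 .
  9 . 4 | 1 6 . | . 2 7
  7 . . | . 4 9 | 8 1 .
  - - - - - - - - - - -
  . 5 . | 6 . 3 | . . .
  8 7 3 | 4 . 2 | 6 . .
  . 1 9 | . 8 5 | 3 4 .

Step 1. [r7c3∈{2}] r7c3 has the single candidate 2. So r7c3=2.
Step 2. [r3c3∈{6}] r3c3's peers cover all but 6, so r3c3=6.
Step 3. [r2c7∈{2,5}] col 7 places 2 nowhere but r2c7 ⇒ r2c7=2.
Step 4. [r2c8∈{5,6,8}] in row 2, 8 fits only at r2c8, so r2c8=8.
Step 5. [r6c4∈{2,3}] across col 4, 3 lands solely at r6c4 ⇒ r6c4=3.
Step 6. [r8c8∈{5}] r8c8 has the single candidate 5. So r8c8=5.
Step 7. [r1c9∈{5,6}] across box 3, 5 lands solely at r1c9 ⇒ r1c9=5.
Step 8. [r8c9∈{9}] nothing but 9 survives at r8c9, so r8c9=9.
Step 9. [r9c4∈{7}] only 7 remains possible at r9c4. So r9c4=7.
Step 10. [r3c9∈{3,4}] in row 3, 4 fits only at r3c9. So r3c9=4.
Step 11. [r6c2∈{2}] nothing but 2 survives at r6c2, so r6c2=2.
Step 12. [r7c7∈{1}] nothing but 1 survives at r7c7. So r7c7=1.
Step 13. [r1c5∈{2,7}] row 1 places 7 nowhere but r1c5 ⇒ r1c5=7.
Step 14. [r8c5∈{1}] only 1 remains possible at r8c5. So r8c5=1.
Step 15. [r1c3∈{1}] r1c3 is down to just 1 ⇒ r1c3=1.
Step 16. [r9c9∈{2}] r9c9's peers cover all but 2. So r9c9=2.
Step 17. [r5c2∈{3}] r5c2's peers cover all but 3, so r5c2=3.
Step 18. [r4c9∈{3}] r4c9 has the single candidate 3, so r4c9=3.
Step 19. [r1c8∈{6}] nothing but 6 survives at r1c8 ⇒ r1c8=6.
Step 20. [r5c6∈{8}] r5c6 is down to just 8. So r5c6=8.
Step 21. [r5c7∈{5}] only 5 remains possible at r5c7, so r5c7=5.
Step 22. [r9c1∈{6}] r9c1 is down to just 6 ⇒ r9c1=6.
Step 23. [r7c9∈{8}] only 8 remains possible at r7c9, so r7c9=8.
Step 24. [r6c3∈{5}] r6c3 is down to just 5, so r6c3=5.
Step 25. [r3c1∈{2}] r3c1's peers cover all but 2. So r3c1=2.
Step 26. [r2c1∈{5}] r2c1 has the single candidate 5, so r2c1=5.
Step 27. [r2c6∈{6}] only 6 remains possible at r2c6, so r2c6=6.
Step 28. [r7c8∈{7}] only 7 remains possible at r7c8. So r7c8=7.
Step 29. [r4c5∈{2}] r4c5's peers cover all but 2. So r4c5=2.
Step 30. [r3c8∈{3}] nothing but 3 survives at r3c8. So r3c8=3.
Step 31. [r7c5∈{9}] nothing but 9 survives at r7c5. So r7c5=9.
Step 32. [r4c7∈{4}] only 4 remains possible at r4c7. So r4c7=4.
Step 33. [r6c9∈{6}] r6c9's peers cover all but 6. So r6c9=6.
Step 34. [r1c4∈{2}] r1c4 has the single candidate 2, so r1c4=2.
Step 35. [r7c1∈{4}] only 4 remains possible at r7c1 ⇒ r7c1=4.
Step 36. [r3c2∈{9}] r3c2 has the single candidate 9 ⇒ r3c2=9.

Answer: 3 8 1 2 7 4 9 6 5 / 5 4 7 9 3 6 2 8 1 / 2 9 6 8 5 1 7 3 4 / 1 6 8 5 2 7 4 9 3 / 9 3 4 1 6 8 5 2 7 / 7 2 5 3 4 9 8 1 6 / 4 5 2 6 9 3 1 7 8 / 8 7 3 4 1 2 6 5 9 / 6 1 9 7 8 5 3 4 2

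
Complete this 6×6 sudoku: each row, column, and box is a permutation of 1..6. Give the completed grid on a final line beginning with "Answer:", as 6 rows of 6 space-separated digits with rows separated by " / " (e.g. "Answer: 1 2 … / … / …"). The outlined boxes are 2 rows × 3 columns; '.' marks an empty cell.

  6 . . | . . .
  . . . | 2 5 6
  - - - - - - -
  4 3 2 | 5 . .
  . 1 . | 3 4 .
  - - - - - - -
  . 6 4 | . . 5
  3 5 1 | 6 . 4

Step 1. [r5c5∈{1,2,3}] across row 5, 3 lands solely at r5c5, so r5c5=3.
Step 2. [r1c5∈{1}] nothing but 1 survives at r1c5 ⇒ r1c5=1.
Step 3. [r1c3∈{3,5}] r1c3 is the only open cell in row 1 admitting 5 ⇒ r1c3=5.
Step 4. [r2c2∈{4}] r2c2's peers cover all but 4. So r2c2=4.
Step 5. [r3c6∈{1}] r3c6 is down to just 1. So r3c6=1.
Step 6. [r2c1∈{1}] r2c1's peers cover all but 1. So r2c1=1.
Step 7. [r5c1∈{2}] r5c1 has the single candidate 2, so r5c1=2.
Step 8. [r3c5∈{6}] r3c5 is down to just 6, so r3c5=6.
Step 9. [r2c3∈{3}] r2c3 has the single candidate 3 ⇒ r2c3=3.
Step 10. [r4c1∈{5}] nothing but 5 survives at r4c1, so r4c1=5.
Step 11. [r4c6∈{2}] r4c6's peers cover all but 2. So r4c6=2.
Step 12. [r1c2∈{2}] r1c2's peers cover all but 2, so r1c2=2.
Step 13. [r6c5∈{2}] r6c5 is down to just 2 ⇒ r6c5=2.
Step 14. [r5c4∈{1}] r5c4's peers cover all but 1, so r5c4=1.
Step 15. [r4c3∈{6}] r4c3's peers cover all but 6. So r4c3=6.
Step 16. [r1c6∈{3}] only 3 remains possible at r1c6 ⇒ r1c6=3.
Step 17. [r1c4∈{4}] r1c4 is down to just 4, so r1c4=4.

Answer: 6 2 5 4 1 3 / 1 4 3 2 5 6 / 4 3 2 5 6 1 / 5 1 6 3 4 2 / 2 6 4 1 3 5 / 3 5 1 6 2 4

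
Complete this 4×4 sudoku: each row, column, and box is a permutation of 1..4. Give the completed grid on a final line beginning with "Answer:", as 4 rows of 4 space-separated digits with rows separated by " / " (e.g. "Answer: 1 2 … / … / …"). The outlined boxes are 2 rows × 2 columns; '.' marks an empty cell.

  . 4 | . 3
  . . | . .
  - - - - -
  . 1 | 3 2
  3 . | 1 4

Step 1. [r1c3∈{2}] nothing but 2 survives at r1c3 ⇒ r1c3=2.
Step 2. [r2c1∈{1,2}] col 1 places 2 nowhere but r2c1, so r2c1=2.
Step 3. [r3c1∈{4}] r3c1 has the single candidate 4 ⇒ r3c1=4.
Step 4. [r2c2∈{3}] only 3 remains possible at r2c2. So r2c2=3.
Step 5. [r1c1∈{1}] r1c1 is down to just 1 ⇒ r1c1=1.
Step 6. [r4c2∈{2}] r4c2 is down to just 2. So r4c2=2.
Step 7. [r2c3∈{4}] r2c3's peers cover all but 4 ⇒ r2c3=4.
Step 8. [r2c4∈{1}] only 1 remains possible at r2c4, so r2c4=1.

Answer: 1 4 2 3 / 2 3 4 1 / 4 1 3 2 / 3 2 1 4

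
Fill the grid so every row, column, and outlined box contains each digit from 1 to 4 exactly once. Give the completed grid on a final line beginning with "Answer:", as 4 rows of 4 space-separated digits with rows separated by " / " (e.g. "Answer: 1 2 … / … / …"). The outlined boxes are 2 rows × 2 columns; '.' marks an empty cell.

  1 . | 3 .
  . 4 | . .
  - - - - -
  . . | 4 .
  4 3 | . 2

Step 1. [r2c4∈{1}] r2c4 has the single candidate 1 ⇒ r2c4=1.
Step 2. [r1c2∈{2}] r1c2 has the single candidate 2 ⇒ r1c2=2.
Step 3. [r3c2∈{1}] r3c2's peers cover all but 1, so r3c2=1.
Step 4. [r3c4∈{3}] nothing but 3 survives at r3c4, so r3c4=3.
Step 5. [r2c3∈{2}] r2c3 has the single candidate 2. So r2c3=2.
Step 6. [r3c1∈{2}] only 2 remains possible at r3c1, so r3c1=2.
Step 7. [r1c4∈{4}] r1c4 has the single candidate 4 ⇒ r1c4=4.
Step 8. [r4c3∈{1}] nothing but 1 survives at r4c3. So r4c3=1.
Step 9. [r2c1∈{3}] r2c1 is down to just 3. So r2c1=3.

Answer: 1 2 3 4 / 3 4 2 1 / 2 1 4 3 / 4 3 1 2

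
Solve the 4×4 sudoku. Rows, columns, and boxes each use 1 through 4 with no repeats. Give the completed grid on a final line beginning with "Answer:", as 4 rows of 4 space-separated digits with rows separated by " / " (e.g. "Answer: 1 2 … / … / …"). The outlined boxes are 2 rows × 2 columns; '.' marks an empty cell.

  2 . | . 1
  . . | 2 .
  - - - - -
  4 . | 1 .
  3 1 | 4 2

Step 1. [r1c3∈{3}] only 3 remains possible at r1c3 ⇒ r1c3=3.
Step 2. [r2c2∈{3,4}] across row 2, 3 lands solely at r2c2 ⇒ r2c2=3.
Step 3. [r2c4∈{4}] r2c4's peers cover all but 4 ⇒ r2c4=4.
Step 4. [r2c1∈{1}] only 1 remains possible at r2c1. So r2c1=1.
Step 5. [r3c4∈{3}] only 3 remains possible at r3c4 ⇒ r3c4=3.
Step 6. [r3c2∈{2}] r3c2's peers cover all but 2. So r3c2=2.
Step 7. [r1c2∈{4}] r1c2 has the single candidate 4. So r1c2=4.

Answer: 2 4 3 1 / 1 3 2 4 / 4 2 1 3 / 3 1 4 2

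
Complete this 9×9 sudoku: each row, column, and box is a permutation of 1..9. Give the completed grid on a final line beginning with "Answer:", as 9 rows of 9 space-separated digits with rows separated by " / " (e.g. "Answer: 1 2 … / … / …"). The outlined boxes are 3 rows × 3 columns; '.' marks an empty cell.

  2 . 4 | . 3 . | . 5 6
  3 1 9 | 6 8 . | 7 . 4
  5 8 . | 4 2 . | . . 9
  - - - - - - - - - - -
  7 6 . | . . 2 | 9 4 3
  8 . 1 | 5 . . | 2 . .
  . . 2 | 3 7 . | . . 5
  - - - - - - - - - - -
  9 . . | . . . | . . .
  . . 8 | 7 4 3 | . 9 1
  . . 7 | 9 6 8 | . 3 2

Step 1. [r1c4∈{1}] only 1 remains possible at r1c4, so r1c4=1.
Step 2. [r7c5∈{1,5}] in col 5, 5 fits only at r7c5, so r7c5=5.
Step 3. [r6c1∈{4}] r6c1 has the single candidate 4, so r6c1=4.
Step 4. [r1c6∈{7,9}] in row 1, 9 fits only at r1c6, so r1c6=9.
Step 5. [r7c9∈{7,8}] 8 has one home in col 9: r7c9. So r7c9=8.
Step 6. [r6c8∈{1,6,8}] 8 has one home in col 8: r6c8 ⇒ r6c8=8.
Step 7. [r6c7∈{1,6}] in box 6, 1 fits only at r6c7, so r6c7=1.
Step 8. [r5c8∈{6,7}] in box 6, 6 fits only at r5c8. So r5c8=6.
Step 9. [r5c2∈{3,9}] 3 has one home in row 5: r5c2 ⇒ r5c2=3.
Step 10. [r8c1∈{6}] r8c1's peers cover all but 6. So r8c1=6.
Step 11. [r8c7∈{5}] r8c7 has the single candidate 5, so r8c7=5.
Step 12. [r9c7∈{4}] only 4 remains possible at r9c7, so r9c7=4.
Step 13. [r8c2∈{2}] r8c2 has the single candidate 2. So r8c2=2.
Step 14. [r1c2∈{7}] only 7 remains possible at r1c2 ⇒ r1c2=7.
Step 15. [r7c7∈{6}] r7c7's peers cover all but 6, so r7c7=6.
Step 16. [r4c3∈{5}] r4c3 is down to just 5 ⇒ r4c3=5.
Step 17. [r7c4∈{2}] r7c4's peers cover all but 2 ⇒ r7c4=2.
Step 18. [r7c6∈{1}] r7c6 has the single candidate 1. So r7c6=1.
Step 19. [r4c5∈{1}] r4c5 is down to just 1, so r4c5=1.
Step 20. [r9c1∈{1}] r9c1 is down to just 1. So r9c1=1.
Step 21. [r3c8∈{1}] r3c8 has the single candidate 1. So r3c8=1.
Step 22. [r6c6∈{6}] r6c6 is down to just 6, so r6c6=6.
Step 23. [r2c8∈{2}] only 2 remains possible at r2c8, so r2c8=2.
Step 24. [r1c7∈{8}] only 8 remains possible at r1c7. So r1c7=8.
Step 25. [r6c2∈{9}] r6c2's peers cover all but 9, so r6c2=9.
Step 26. [r9c2∈{5}] only 5 remains possible at r9c2. So r9c2=5.
Step 27. [r7c3∈{3}] only 3 remains possible at r7c3, so r7c3=3.
Step 28. [r5c5∈{9}] only 9 remains possible at r5c5, so r5c5=9.
Step 29. [r5c9∈{7}] r5c9 is down to just 7 ⇒ r5c9=7.
Step 30. [r5c6∈{4}] r5c6's peers cover all but 4. So r5c6=4.
Step 31. [r3c6∈{7}] r3c6 is down to just 7, so r3c6=7.
Step 32. [r3c3∈{6}] only 6 remains possible at r3c3. So r3c3=6.
Step 33. [r3c7∈{3}] r3c7 is down to just 3, so r3c7=3.
Step 34. [r7c8∈{7}] nothing but 7 survives at r7c8 ⇒ r7c8=7.
Step 35. [r2c6∈{5}] only 5 remains possible at r2c6, so r2c6=5.
Step 36. [r7c2∈{4}] r7c2 is down to just 4. So r7c2=4.
Step 37. [r4c4∈{8}] only 8 remains possible at r4c4, so r4c4=8.

Answer: 2 7 4 1 3 9 8 5 6 / 3 1 9 6 8 5 7 2 4 / 5 8 6 4 2 7 3 1 9 / 7 6 5 8 1 2 9 4 3 / 8 3 1 5 9 4 2 6 7 / 4 9 2 3 7 6 1 8 5 / 9 4 3 2 5 1 6 7 8 / 6 2 8 7 4 3 5 9 1 / 1 5 7 9 6 8 4 3 2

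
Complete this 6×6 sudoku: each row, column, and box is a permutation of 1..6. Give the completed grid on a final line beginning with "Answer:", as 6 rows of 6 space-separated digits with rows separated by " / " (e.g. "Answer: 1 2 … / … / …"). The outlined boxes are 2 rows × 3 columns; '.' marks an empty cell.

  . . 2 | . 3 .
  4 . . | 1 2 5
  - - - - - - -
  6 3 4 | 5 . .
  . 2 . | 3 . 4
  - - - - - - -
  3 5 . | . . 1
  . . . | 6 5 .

Step 1. [r6c3∈{1}] r6c3's peers cover all but 1 ⇒ r6c3=1.
Step 2. [r4c1∈{1,5}] across box 3, 1 lands solely at r4c1, so r4c1=1.
Step 3. [r5c4∈{2,4}] row 5 places 2 nowhere but r5c4 ⇒ r5c4=2.
Step 4. [r2c2∈{6}] r2c2 has the single candidate 6. So r2c2=6.
Step 5. [r4c3∈{5}] r4c3 is down to just 5, so r4c3=5.
Step 6. [r1c6∈{6}] r1c6 has the single candidate 6 ⇒ r1c6=6.
Step 7. [r1c4∈{4}] r1c4's peers cover all but 4 ⇒ r1c4=4.
Step 8. [r5c3∈{6}] r5c3 is down to just 6 ⇒ r5c3=6.
Step 9. [r1c1∈{5}] nothing but 5 survives at r1c1, so r1c1=5.
Step 10. [r3c6∈{2}] r3c6's peers cover all but 2. So r3c6=2.
Step 11. [r6c1∈{2}] r6c1 has the single candidate 2 ⇒ r6c1=2.
Step 12. [r4c5∈{6}] nothing but 6 survives at r4c5, so r4c5=6.
Step 13. [r1c2∈{1}] nothing but 1 survives at r1c2. So r1c2=1.
Step 14. [r5c5∈{4}] nothing but 4 survives at r5c5. So r5c5=4.
Step 15. [r3c5∈{1}] nothing but 1 survives at r3c5. So r3c5=1.
Step 16. [r6c6∈{3}] nothing but 3 survives at r6c6. So r6c6=3.
Step 17. [r6c2∈{4}] r6c2's peers cover all but 4 ⇒ r6c2=4.
Step 18. [r2c3∈{3}] r2c3 is down to just 3. So r2c3=3.

Answer: 5 1 2 4 3 6 / 4 6 3 1 2 5 / 6 3 4 5 1 2 / 1 2 5 3 6 4 / 3 5 6 2 4 1 / 2 4 1 6 5 3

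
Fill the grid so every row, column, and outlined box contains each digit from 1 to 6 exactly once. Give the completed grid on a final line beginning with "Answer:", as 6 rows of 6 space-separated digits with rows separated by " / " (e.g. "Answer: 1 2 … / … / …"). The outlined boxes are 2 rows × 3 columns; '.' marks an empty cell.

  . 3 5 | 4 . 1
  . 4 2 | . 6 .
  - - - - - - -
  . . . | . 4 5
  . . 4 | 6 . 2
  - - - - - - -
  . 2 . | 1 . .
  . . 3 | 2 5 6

Step 1. [r3c3∈{1,6}] r3c3 is the only open cell in col 3 admitting 1 ⇒ r3c3=1.
Step 2. [r3c4∈{3}] nothing but 3 survives at r3c4 ⇒ r3c4=3.
Step 3. [r5c1∈{4,5,6}] in row 5, 5 fits only at r5c1, so r5c1=5.
Step 4. [r6c2∈{1}] r6c2's peers cover all but 1. So r6c2=1.
Step 5. [r1c1∈{6}] nothing but 6 survives at r1c1, so r1c1=6.
Step 6. [r2c6∈{3}] nothing but 3 survives at r2c6, so r2c6=3.
Step 7. [r4c1∈{3}] r4c1 has the single candidate 3. So r4c1=3.
Step 8. [r3c2∈{6}] r3c2 is down to just 6. So r3c2=6.
Step 9. [r5c5∈{3}] nothing but 3 survives at r5c5, so r5c5=3.
Step 10. [r6c1∈{4}] r6c1 has the single candidate 4 ⇒ r6c1=4.
Step 11. [r5c6∈{4}] only 4 remains possible at r5c6. So r5c6=4.
Step 12. [r4c2∈{5}] nothing but 5 survives at r4c2 ⇒ r4c2=5.
Step 13. [r5c3∈{6}] r5c3 is down to just 6 ⇒ r5c3=6.
Step 14. [r1c5∈{2}] r1c5's peers cover all but 2, so r1c5=2.
Step 15. [r2c4∈{5}] nothing but 5 survives at r2c4 ⇒ r2c4=5.
Step 16. [r3c1∈{2}] only 2 remains possible at r3c1, so r3c1=2.
Step 17. [r4c5∈{1}] r4c5's peers cover all but 1 ⇒ r4c5=1.
Step 18. [r2c1∈{1}] r2c1 has the single candidate 1 ⇒ r2c1=1.

Answer: 6 3 5 4 2 1 / 1 4 2 5 6 3 / 2 6 1 3 4 5 / 3 5 4 6 1 2 / 5 2 6 1 3 4 / 4 1 3 2 5 6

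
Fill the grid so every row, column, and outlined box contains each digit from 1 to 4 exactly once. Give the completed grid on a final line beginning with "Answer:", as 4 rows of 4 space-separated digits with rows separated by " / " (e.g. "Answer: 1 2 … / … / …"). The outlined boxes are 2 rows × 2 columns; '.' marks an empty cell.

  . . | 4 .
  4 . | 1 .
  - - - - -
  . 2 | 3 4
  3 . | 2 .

Step 1. [r2c2∈{3}] r2c2 is down to just 3 ⇒ r2c2=3.
Step 2. [r1c1∈{1,2}] r1c1 is the only open cell in col 1 admitting 2, so r1c1=2.
Step 3. [r4c4∈{1}] r4c4's peers cover all but 1. So r4c4=1.
Step 4. [r2c4∈{2}] nothing but 2 survives at r2c4. So r2c4=2.
Step 5. [r3c1∈{1}] r3c1's peers cover all but 1 ⇒ r3c1=1.
Step 6. [r1c2∈{1}] r1c2 has the single candidate 1, so r1c2=1.
Step 7. [r1c4∈{3}] nothing but 3 survives at r1c4. So r1c4=3.
Step 8. [r4c2∈{4}] r4c2 has the single candidate 4, so r4c2=4.

Answer: 2 1 4 3 / 4 3 1 2 / 1 2 3 4 / 3 4 2 1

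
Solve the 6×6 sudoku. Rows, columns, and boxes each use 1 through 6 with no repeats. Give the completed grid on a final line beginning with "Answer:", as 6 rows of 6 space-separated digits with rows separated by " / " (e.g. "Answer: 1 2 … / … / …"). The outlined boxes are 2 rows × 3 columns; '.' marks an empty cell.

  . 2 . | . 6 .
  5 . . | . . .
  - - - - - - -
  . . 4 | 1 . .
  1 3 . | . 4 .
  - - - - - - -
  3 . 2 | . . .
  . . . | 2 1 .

Step 1. [r6c6∈{3,4,5,6}] row 6 places 3 nowhere but r6c6 ⇒ r6c6=3.
Step 2. [r4c6∈{2,5,6}] across row 4, 2 lands solely at r4c6, so r4c6=2.
Step 3. [r5c2∈{1,4,5,6}] r5c2 is the only open cell in row 5 admitting 1 ⇒ r5c2=1.
Step 4. [r1c1∈{4}] nothing but 4 survives at r1c1 ⇒ r1c1=4.
Step 5. [r2c2∈{6}] r2c2's peers cover all but 6 ⇒ r2c2=6.
Step 6. [r3c2∈{5}] nothing but 5 survives at r3c2, so r3c2=5.
Step 7. [r3c6∈{6}] r3c6's peers cover all but 6, so r3c6=6.
Step 8. [r5c5∈{5}] nothing but 5 survives at r5c5 ⇒ r5c5=5.
Step 9. [r5c6∈{4}] r5c6 has the single candidate 4 ⇒ r5c6=4.
Step 10. [r2c6∈{1}] r2c6 is down to just 1. So r2c6=1.
Step 11. [r2c3∈{3}] nothing but 3 survives at r2c3, so r2c3=3.
Step 12. [r1c4∈{3,5}] row 1 places 3 nowhere but r1c4. So r1c4=3.
Step 13. [r6c1∈{6}] r6c1 has the single candidate 6, so r6c1=6.
Step 14. [r6c2∈{4}] r6c2 is down to just 4. So r6c2=4.
Step 15. [r4c3∈{6}] only 6 remains possible at r4c3. So r4c3=6.
Step 16. [r1c6∈{5}] r1c6 is down to just 5 ⇒ r1c6=5.
Step 17. [r2c5∈{2}] r2c5's peers cover all but 2, so r2c5=2.
Step 18. [r5c4∈{6}] r5c4 is down to just 6. So r5c4=6.
Step 19. [r6c3∈{5}] nothing but 5 survives at r6c3 ⇒ r6c3=5.
Step 20. [r2c4∈{4}] r2c4 has the single candidate 4, so r2c4=4.
Step 21. [r4c4∈{5}] r4c4 has the single candidate 5. So r4c4=5.
Step 22. [r3c1∈{2}] r3c1's peers cover all but 2 ⇒ r3c1=2.
Step 23. [r3c5∈{3}] r3c5's peers cover all but 3. So r3c5=3.
Step 24. [r1c3∈{1}] r1c3 has the single candidate 1. So r1c3=1.

Answer: 4 2 1 3 6 5 / 5 6 3 4 2 1 / 2 5 4 1 3 6 / 1 3 6 5 4 2 / 3 1 2 6 5 4 / 6 4 5 2 1 3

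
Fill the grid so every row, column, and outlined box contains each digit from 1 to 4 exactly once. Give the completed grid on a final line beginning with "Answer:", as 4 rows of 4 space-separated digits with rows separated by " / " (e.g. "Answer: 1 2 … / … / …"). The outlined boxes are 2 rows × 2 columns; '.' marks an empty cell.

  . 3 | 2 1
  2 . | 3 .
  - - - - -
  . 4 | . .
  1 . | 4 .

Step 1. [r3c4∈{2,3}] across row 3, 2 lands solely at r3c4. So r3c4=2.
Step 2. [r1c1∈{4}] nothing but 4 survives at r1c1, so r1c1=4.
Step 3. [r4c4∈{3}] r4c4 is down to just 3, so r4c4=3.
Step 4. [r3c3∈{1}] nothing but 1 survives at r3c3, so r3c3=1.
Step 5. [r3c1∈{3}] r3c1 has the single candidate 3. So r3c1=3.
Step 6. [r2c4∈{4}] r2c4 is down to just 4, so r2c4=4.
Step 7. [r2c2∈{1}] nothing but 1 survives at r2c2, so r2c2=1.
Step 8. [r4c2∈{2}] r4c2's peers cover all but 2. So r4c2=2.

Answer: 4 3 2 1 / 2 1 3 4 / 3 4 1 2 / 1 2 4 3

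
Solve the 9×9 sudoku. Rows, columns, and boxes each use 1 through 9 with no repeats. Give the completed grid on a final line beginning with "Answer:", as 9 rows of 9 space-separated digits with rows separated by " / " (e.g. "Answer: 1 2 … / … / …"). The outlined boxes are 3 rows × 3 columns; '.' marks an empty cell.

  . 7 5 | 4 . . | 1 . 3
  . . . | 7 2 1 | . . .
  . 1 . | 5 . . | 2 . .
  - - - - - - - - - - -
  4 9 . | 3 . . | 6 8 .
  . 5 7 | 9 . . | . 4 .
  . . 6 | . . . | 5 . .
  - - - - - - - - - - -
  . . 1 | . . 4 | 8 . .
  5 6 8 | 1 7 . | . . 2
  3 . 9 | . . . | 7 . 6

Step 1. [r6c8∈{1,2,3,7,9}] col 8 places 2 nowhere but r6c8. So r6c8=2.
Step 2. [r6c4∈{8}] r6c4 has the single candidate 8. So r6c4=8.
Step 3. [r2c2∈{3,4,8}] r2c2 is the only open cell in col 2 admitting 8, so r2c2=8.
Step 4. [r3c9∈{4,7,8,9}] r3c9 is the only open cell in col 9 admitting 8. So r3c9=8.
Step 5. [r5c9∈{1}] r5c9 is down to just 1. So r5c9=1.
Step 6. [r5c5∈{6}] only 6 remains possible at r5c5 ⇒ r5c5=6.
Step 7. [r1c1∈{2,6,9}] across row 1, 2 lands solely at r1c1, so r1c1=2.
Step 8. [r2c9∈{4,5,9}] in col 9, 4 fits only at r2c9, so r2c9=4.
Step 9. [r2c7∈{9}] r2c7 has the single candidate 9. So r2c7=9.
Step 10. [r7c9∈{5,9}] 5 has one home in col 9: r7c9 ⇒ r7c9=5.
Step 11. [r9c4∈{2}] r9c4 is down to just 2. So r9c4=2.
Step 12. [r3c1∈{6,9}] 9 has one home in col 1: r3c1, so r3c1=9.
Step 13. [r1c8∈{6}] nothing but 6 survives at r1c8. So r1c8=6.
Step 14. [r3c5∈{3}] r3c5 is down to just 3, so r3c5=3.
Step 15. [r7c5∈{9}] r7c5 has the single candidate 9. So r7c5=9.
Step 16. [r8c6∈{3}] nothing but 3 survives at r8c6 ⇒ r8c6=3.
Step 17. [r4c9∈{7}] nothing but 7 survives at r4c9 ⇒ r4c9=7.
Step 18. [r1c5∈{8}] r1c5's peers cover all but 8, so r1c5=8.
Step 19. [r9c5∈{5}] r9c5 has the single candidate 5. So r9c5=5.
Step 20. [r4c3∈{2}] r4c3 is down to just 2, so r4c3=2.
Step 21. [r6c1∈{1}] only 1 remains possible at r6c1. So r6c1=1.
Step 22. [r3c6∈{6}] r3c6's peers cover all but 6. So r3c6=6.
Step 23. [r3c3∈{4}] nothing but 4 survives at r3c3. So r3c3=4.
Step 24. [r8c7∈{4}] only 4 remains possible at r8c7 ⇒ r8c7=4.
Step 25. [r2c8∈{5}] only 5 remains possible at r2c8. So r2c8=5.
Step 26. [r6c6∈{7}] r6c6 is down to just 7, so r6c6=7.
Step 27. [r4c5∈{1}] nothing but 1 survives at r4c5. So r4c5=1.
Step 28. [r9c2∈{4}] r9c2 is down to just 4, so r9c2=4.
Step 29. [r6c9∈{9}] r6c9 is down to just 9, so r6c9=9.
Step 30. [r4c6∈{5}] r4c6 is down to just 5 ⇒ r4c6=5.
Step 31. [r7c4∈{6}] r7c4 has the single candidate 6. So r7c4=6.
Step 32. [r2c3∈{3}] r2c3 has the single candidate 3. So r2c3=3.
Step 33. [r1c6∈{9}] r1c6 is down to just 9 ⇒ r1c6=9.
Step 34. [r9c6∈{8}] only 8 remains possible at r9c6. So r9c6=8.
Step 35. [r7c2∈{2}] nothing but 2 survives at r7c2. So r7c2=2.
Step 36. [r5c7∈{3}] r5c7 is down to just 3. So r5c7=3.
Step 37. [r6c2∈{3}] r6c2's peers cover all but 3 ⇒ r6c2=3.
Step 38. [r3c8∈{7}] nothing but 7 survives at r3c8, so r3c8=7.
Step 39. [r9c8∈{1}] r9c8 has the single candidate 1 ⇒ r9c8=1.
Step 40. [r8c8∈{9}] nothing but 9 survives at r8c8, so r8c8=9.
Step 41. [r5c6∈{2}] nothing but 2 survives at r5c6, so r5c6=2.
Step 42. [r7c1∈{7}] nothing but 7 survives at r7c1. So r7c1=7.
Step 43. [r2c1∈{6}] only 6 remains possible at r2c1 ⇒ r2c1=6.
Step 44. [r6c5∈{4}] r6c5 has the single candidate 4 ⇒ r6c5=4.
Step 45. [r5c1∈{8}] r5c1's peers cover all but 8, so r5c1=8.
Step 46. [r7c8∈{3}] r7c8 is down to just 3. So r7c8=3.

Answer: 2 7 5 4 8 9 1 6 3 / 6 8 3 7 2 1 9 5 4 / 9 1 4 5 3 6 2 7 8 / 4 9 2 3 1 5 6 8 7 / 8 5 7 9 6 2 3 4 1 / 1 3 6 8 4 7 5 2 9 / 7 2 1 6 9 4 8 3 5 / 5 6 8 1 7 3 4 9 2 / 3 4 9 2 5 8 7 1 6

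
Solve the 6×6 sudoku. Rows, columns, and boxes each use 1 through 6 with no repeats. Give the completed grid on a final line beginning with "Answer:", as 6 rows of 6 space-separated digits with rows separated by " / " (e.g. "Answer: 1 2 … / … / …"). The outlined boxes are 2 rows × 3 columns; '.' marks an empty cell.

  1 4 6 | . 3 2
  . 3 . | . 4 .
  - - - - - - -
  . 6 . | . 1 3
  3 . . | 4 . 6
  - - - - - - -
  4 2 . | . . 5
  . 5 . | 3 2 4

Step 1. [r4c3∈{1,2,5}] in row 4, 2 fits only at r4c3, so r4c3=2.
Step 2. [r2c4∈{1,5,6}] across row 2, 6 lands solely at r2c4, so r2c4=6.
Step 3. [r3c1∈{5}] nothing but 5 survives at r3c1. So r3c1=5.
Step 4. [r5c3∈{1,3}] row 5 places 3 nowhere but r5c3. So r5c3=3.
Step 5. [r1c4∈{5}] r1c4's peers cover all but 5 ⇒ r1c4=5.
Step 6. [r2c1∈{2}] r2c1's peers cover all but 2 ⇒ r2c1=2.
Step 7. [r4c2∈{1}] only 1 remains possible at r4c2. So r4c2=1.
Step 8. [r5c5∈{6}] r5c5's peers cover all but 6, so r5c5=6.
Step 9. [r2c3∈{5}] r2c3 is down to just 5. So r2c3=5.
Step 10. [r3c4∈{2}] r3c4 has the single candidate 2. So r3c4=2.
Step 11. [r6c3∈{1}] only 1 remains possible at r6c3. So r6c3=1.
Step 12. [r3c3∈{4}] r3c3 is down to just 4 ⇒ r3c3=4.
Step 13. [r4c5∈{5}] only 5 remains possible at r4c5. So r4c5=5.
Step 14. [r6c1∈{6}] r6c1's peers cover all but 6, so r6c1=6.
Step 15. [r5c4∈{1}] nothing but 1 survives at r5c4, so r5c4=1.
Step 16. [r2c6∈{1}] nothing but 1 survives at r2c6, so r2c6=1.

Answer: 1 4 6 5 3 2 / 2 3 5 6 4 1 / 5 6 4 2 1 3 / 3 1 2 4 5 6 / 4 2 3 1 6 5 / 6 5 1 3 2 4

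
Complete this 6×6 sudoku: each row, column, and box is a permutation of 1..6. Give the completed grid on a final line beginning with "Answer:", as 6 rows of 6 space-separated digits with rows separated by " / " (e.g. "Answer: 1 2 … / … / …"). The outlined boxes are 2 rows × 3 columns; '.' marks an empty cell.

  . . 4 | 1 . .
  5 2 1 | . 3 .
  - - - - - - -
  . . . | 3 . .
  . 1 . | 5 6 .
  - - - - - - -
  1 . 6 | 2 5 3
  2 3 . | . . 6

Step 1. [r2c6∈{4}] r2c6's peers cover all but 4, so r2c6=4.
Step 2. [r3c5∈{1,2,4}] r3c5 is the only open cell in box 4 admitting 4. So r3c5=4.
Step 3. [r4c6∈{2}] nothing but 2 survives at r4c6. So r4c6=2.
Step 4. [r1c2∈{6}] nothing but 6 survives at r1c2. So r1c2=6.
Step 5. [r4c3∈{3}] r4c3 has the single candidate 3, so r4c3=3.
Step 6. [r6c3∈{5}] r6c3 is down to just 5 ⇒ r6c3=5.
Step 7. [r5c2∈{4}] r5c2's peers cover all but 4, so r5c2=4.
Step 8. [r3c3∈{2}] r3c3 is down to just 2, so r3c3=2.
Step 9. [r6c5∈{1}] nothing but 1 survives at r6c5 ⇒ r6c5=1.
Step 10. [r3c6∈{1}] r3c6 has the single candidate 1 ⇒ r3c6=1.
Step 11. [r3c2∈{5}] r3c2's peers cover all but 5. So r3c2=5.
Step 12. [r6c4∈{4}] r6c4 has the single candidate 4 ⇒ r6c4=4.
Step 13. [r4c1∈{4}] r4c1 has the single candidate 4. So r4c1=4.
Step 14. [r2c4∈{6}] r2c4 is down to just 6, so r2c4=6.
Step 15. [r1c6∈{5}] r1c6 has the single candidate 5 ⇒ r1c6=5.
Step 16. [r1c1∈{3}] only 3 remains possible at r1c1, so r1c1=3.
Step 17. [r3c1∈{6}] only 6 remains possible at r3c1. So r3c1=6.
Step 18. [r1c5∈{2}] r1c5's peers cover all but 2. So r1c5=2.

Answer: 3 6 4 1 2 5 / 5 2 1 6 3 4 / 6 5 2 3 4 1 / 4 1 3 5 6 2 / 1 4 6 2 5 3 / 2 3 5 4 1 6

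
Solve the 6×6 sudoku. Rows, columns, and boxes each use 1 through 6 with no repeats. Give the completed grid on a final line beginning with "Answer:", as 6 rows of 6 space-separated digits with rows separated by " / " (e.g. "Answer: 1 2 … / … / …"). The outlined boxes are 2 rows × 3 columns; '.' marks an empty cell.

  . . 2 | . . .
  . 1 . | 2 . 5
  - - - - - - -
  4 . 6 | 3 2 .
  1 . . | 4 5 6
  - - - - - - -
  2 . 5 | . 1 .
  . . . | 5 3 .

Step 1. [r1c6∈{1,3,4}] col 6 places 3 nowhere but r1c6, so r1c6=3.
Step 2. [r6c1∈{6}] r6c1 has the single candidate 6. So r6c1=6.
Step 3. [r1c2∈{4,5,6}] across col 2, 6 lands solely at r1c2. So r1c2=6.
Step 4. [r6c2∈{4}] nothing but 4 survives at r6c2. So r6c2=4.
Step 5. [r2c3∈{3,4}] in col 3, 4 fits only at r2c3, so r2c3=4.
Step 6. [r5c2∈{3}] only 3 remains possible at r5c2. So r5c2=3.
Step 7. [r3c2∈{5}] r3c2 is down to just 5 ⇒ r3c2=5.
Step 8. [r6c6∈{2}] r6c6 is down to just 2. So r6c6=2.
Step 9. [r6c3∈{1}] r6c3 has the single candidate 1 ⇒ r6c3=1.
Step 10. [r4c2∈{2}] r4c2 has the single candidate 2 ⇒ r4c2=2.
Step 11. [r3c6∈{1}] r3c6 has the single candidate 1, so r3c6=1.
Step 12. [r1c5∈{4}] r1c5's peers cover all but 4 ⇒ r1c5=4.
Step 13. [r1c4∈{1}] only 1 remains possible at r1c4, so r1c4=1.
Step 14. [r1c1∈{5}] r1c1 is down to just 5, so r1c1=5.
Step 15. [r4c3∈{3}] nothing but 3 survives at r4c3 ⇒ r4c3=3.
Step 16. [r2c1∈{3}] r2c1 has the single candidate 3. So r2c1=3.
Step 17. [r5c4∈{6}] r5c4's peers cover all but 6. So r5c4=6.
Step 18. [r2c5∈{6}] r2c5's peers cover all but 6 ⇒ r2c5=6.
Step 19. [r5c6∈{4}] r5c6 has the single candidate 4. So r5c6=4.

Answer: 5 6 2 1 4 3 / 3 1 4 2 6 5 / 4 5 6 3 2 1 / 1 2 3 4 5 6 / 2 3 5 6 1 4 / 6 4 1 5 3 2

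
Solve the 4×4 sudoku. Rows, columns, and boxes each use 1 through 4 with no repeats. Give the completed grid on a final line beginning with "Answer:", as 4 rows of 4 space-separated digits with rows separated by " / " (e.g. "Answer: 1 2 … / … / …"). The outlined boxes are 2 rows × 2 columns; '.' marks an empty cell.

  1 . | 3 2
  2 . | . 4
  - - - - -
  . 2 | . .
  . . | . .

Step 1. [r4c2∈{1,3,4}] r4c2 is the only open cell in col 2 admitting 1. So r4c2=1.
Step 2. [r3c4∈{1,3}] in col 4, 1 fits only at r3c4, so r3c4=1.
Step 3. [r3c1∈{3,4}] r3c1 is the only open cell in row 3 admitting 3 ⇒ r3c1=3.
Step 4. [r4c1∈{4}] r4c1's peers cover all but 4 ⇒ r4c1=4.
Step 5. [r4c4∈{3}] r4c4's peers cover all but 3, so r4c4=3.
Step 6. [r3c3∈{4}] r3c3 is down to just 4. So r3c3=4.
Step 7. [r4c3∈{2}] r4c3 has the single candidate 2, so r4c3=2.
Step 8. [r2c3∈{1}] r2c3 is down to just 1, so r2c3=1.
Step 9. [r1c2∈{4}] r1c2's peers cover all but 4 ⇒ r1c2=4.
Step 10. [r2c2∈{3}] r2c2 has the single candidate 3, so r2c2=3.

Answer: 1 4 3 2 / 2 3 1 4 / 3 2 4 1 / 4 1 2 3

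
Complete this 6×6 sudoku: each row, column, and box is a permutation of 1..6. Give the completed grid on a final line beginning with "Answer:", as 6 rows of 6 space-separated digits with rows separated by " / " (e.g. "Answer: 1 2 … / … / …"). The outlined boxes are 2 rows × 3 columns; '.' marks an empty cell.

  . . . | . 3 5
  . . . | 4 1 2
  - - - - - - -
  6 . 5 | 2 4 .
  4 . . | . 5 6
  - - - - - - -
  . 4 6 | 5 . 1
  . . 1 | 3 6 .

Step 1. [r2c3∈{3}] nothing but 3 survives at r2c3. So r2c3=3.
Step 2. [r3c2∈{1,3}] 1 has one home in row 3: r3c2. So r3c2=1.
Step 3. [r2c2∈{5,6}] across row 2, 6 lands solely at r2c2 ⇒ r2c2=6.
Step 4. [r1c2∈{2}] r1c2 is down to just 2 ⇒ r1c2=2.
Step 5. [r6c1∈{2,5}] 2 has one home in row 6: r6c1 ⇒ r6c1=2.
Step 6. [r1c3∈{4}] r1c3 is down to just 4. So r1c3=4.
Step 7. [r6c2∈{5}] r6c2's peers cover all but 5, so r6c2=5.
Step 8. [r4c3∈{2}] nothing but 2 survives at r4c3, so r4c3=2.
Step 9. [r1c4∈{6}] nothing but 6 survives at r1c4. So r1c4=6.
Step 10. [r4c4∈{1}] nothing but 1 survives at r4c4 ⇒ r4c4=1.
Step 11. [r3c6∈{3}] r3c6's peers cover all but 3 ⇒ r3c6=3.
Step 12. [r2c1∈{5}] r2c1 has the single candidate 5. So r2c1=5.
Step 13. [r1c1∈{1}] nothing but 1 survives at r1c1. So r1c1=1.
Step 14. [r4c2∈{3}] nothing but 3 survives at r4c2. So r4c2=3.
Step 15. [r5c5∈{2}] r5c5 is down to just 2. So r5c5=2.
Step 16. [r6c6∈{4}] r6c6's peers cover all but 4, so r6c6=4.
Step 17. [r5c1∈{3}] r5c1 is down to just 3 ⇒ r5c1=3.

Answer: 1 2 4 6 3 5 / 5 6 3 4 1 2 / 6 1 5 2 4 3 / 4 3 2 1 5 6 / 3 4 6 5 2 1 / 2 5 1 3 6 4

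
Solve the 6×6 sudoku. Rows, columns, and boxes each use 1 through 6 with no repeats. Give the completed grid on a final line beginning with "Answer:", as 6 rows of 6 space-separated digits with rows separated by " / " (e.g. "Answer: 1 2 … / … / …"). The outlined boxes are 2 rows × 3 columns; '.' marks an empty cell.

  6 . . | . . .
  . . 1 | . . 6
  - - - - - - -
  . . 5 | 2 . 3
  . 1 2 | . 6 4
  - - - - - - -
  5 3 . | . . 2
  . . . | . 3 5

Step 1. [r1c3∈{3,4}] r1c3 is the only open cell in col 3 admitting 3, so r1c3=3.
Step 2. [r6c1∈{1,2,4}] col 1 places 1 nowhere but r6c1. So r6c1=1.
Step 3. [r6c2∈{2,4,6}] r6c2 is the only open cell in row 6 admitting 2. So r6c2=2.
Step 4. [r1c5∈{1,2,4,5}] across row 1, 2 lands solely at r1c5 ⇒ r1c5=2.
Step 5. [r2c5∈{4,5}] in col 5, 5 fits only at r2c5. So r2c5=5.
Step 6. [r2c2∈{4}] r2c2 is down to just 4. So r2c2=4.
Step 7. [r5c5∈{1,4}] r5c5 is the only open cell in col 5 admitting 4 ⇒ r5c5=4.
Step 8. [r5c3∈{6}] r5c3 is down to just 6 ⇒ r5c3=6.
Step 9. [r1c4∈{1,4}] 4 has one home in row 1: r1c4, so r1c4=4.
Step 10. [r4c4∈{5}] r4c4's peers cover all but 5, so r4c4=5.
Step 11. [r2c4∈{3}] r2c4's peers cover all but 3 ⇒ r2c4=3.
Step 12. [r3c5∈{1}] r3c5 is down to just 1 ⇒ r3c5=1.
Step 13. [r1c2∈{5}] r1c2 has the single candidate 5. So r1c2=5.
Step 14. [r1c6∈{1}] only 1 remains possible at r1c6 ⇒ r1c6=1.
Step 15. [r6c3∈{4}] r6c3's peers cover all but 4. So r6c3=4.
Step 16. [r3c2∈{6}] r3c2 has the single candidate 6 ⇒ r3c2=6.
Step 17. [r4c1∈{3}] r4c1's peers cover all but 3. So r4c1=3.
Step 18. [r6c4∈{6}] r6c4 has the single candidate 6 ⇒ r6c4=6.
Step 19. [r2c1∈{2}] only 2 remains possible at r2c1 ⇒ r2c1=2.
Step 20. [r3c1∈{4}] only 4 remains possible at r3c1. So r3c1=4.
Step 21. [r5c4∈{1}] r5c4 is down to just 1, so r5c4=1.

Answer: 6 5 3 4 2 1 / 2 4 1 3 5 6 / 4 6 5 2 1 3 / 3 1 2 5 6 4 / 5 3 6 1 4 2 / 1 2 4 6 3 5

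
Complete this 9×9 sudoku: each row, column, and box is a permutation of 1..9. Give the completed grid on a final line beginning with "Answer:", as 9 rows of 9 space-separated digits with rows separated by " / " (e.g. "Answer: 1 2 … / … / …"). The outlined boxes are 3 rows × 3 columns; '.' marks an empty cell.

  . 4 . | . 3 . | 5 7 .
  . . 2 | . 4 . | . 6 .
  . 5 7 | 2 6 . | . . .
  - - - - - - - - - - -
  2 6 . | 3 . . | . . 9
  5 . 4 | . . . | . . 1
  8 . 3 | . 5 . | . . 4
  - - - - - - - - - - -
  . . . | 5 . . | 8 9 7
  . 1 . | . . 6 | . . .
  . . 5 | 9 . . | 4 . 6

Step 1. [r5c5∈{2,7,8,9}] in col 5, 9 fits only at r5c5 ⇒ r5c5=9.
Step 2. [r6c8∈{2}] r6c8's peers cover all but 2. So r6c8=2.
Step 3. [r5c2∈{7}] nothing but 7 survives at r5c2, so r5c2=7.
Step 4. [r4c6∈{1,4,7,8}] in row 4, 4 fits only at r4c6 ⇒ r4c6=4.
Step 5. [r9c8∈{1,3}] box 9 places 1 nowhere but r9c8. So r9c8=1.
Step 6. [r2c6∈{1,5,7,8,9}] r2c6 is the only open cell in row 2 admitting 5. So r2c6=5.
Step 7. [r2c4∈{1,7,8}] row 2 places 7 nowhere but r2c4, so r2c4=7.
Step 8. [r5c6∈{2,8}] row 5 places 2 nowhere but r5c6 ⇒ r5c6=2.
Step 9. [r8c7∈{2,3}] across col 7, 2 lands solely at r8c7 ⇒ r8c7=2.
Step 10. [r7c1∈{3,4,6}] 4 has one home in row 7: r7c1 ⇒ r7c1=4.
Step 11. [r1c1∈{1,6,9}] in col 1, 6 fits only at r1c1, so r1c1=6.
Step 12. [r3c8∈{3,4,8}] in row 3, 4 fits only at r3c8. So r3c8=4.
Step 13. [r4c8∈{5,8}] 5 has one home in row 4: r4c8. So r4c8=5.
Step 14. [r4c5∈{1,7,8}] across row 4, 8 lands solely at r4c5 ⇒ r4c5=8.
Step 15. [r6c6∈{1,7}] 7 has one home in box 5: r6c6 ⇒ r6c6=7.
Step 16. [r8c8∈{3}] r8c8's peers cover all but 3. So r8c8=3.
Step 17. [r5c7∈{3,6}] row 5 places 3 nowhere but r5c7 ⇒ r5c7=3.
Step 18. [r7c5∈{1,2}] in col 5, 1 fits only at r7c5 ⇒ r7c5=1.
Step 19. [r7c6∈{3}] only 3 remains possible at r7c6. So r7c6=3.
Step 20. [r9c6∈{8}] nothing but 8 survives at r9c6 ⇒ r9c6=8.
Step 21. [r2c2∈{3,8,9}] across col 2, 8 lands solely at r2c2, so r2c2=8.
Step 22. [r1c4∈{1,8}] in col 4, 8 fits only at r1c4 ⇒ r1c4=8.
Step 23. [r2c9∈{3}] only 3 remains possible at r2c9 ⇒ r2c9=3.
Step 24. [r3c1∈{1,3,9}] across row 3, 3 lands solely at r3c1 ⇒ r3c1=3.
Step 25. [r2c1∈{1,9}] across col 1, 1 lands solely at r2c1, so r2c1=1.
Step 26. [r9c5∈{2,7}] col 5 places 2 nowhere but r9c5, so r9c5=2.
Step 27. [r1c6∈{1,9}] in row 1, 1 fits only at r1c6. So r1c6=1.
Step 28. [r8c1∈{7,9}] col 1 places 9 nowhere but r8c1 ⇒ r8c1=9.
Step 29. [r6c7∈{6}] r6c7's peers cover all but 6 ⇒ r6c7=6.
Step 30. [r3c7∈{1,9}] r3c7 is the only open cell in row 3 admitting 1 ⇒ r3c7=1.
Step 31. [r5c4∈{6}] r5c4 is down to just 6, so r5c4=6.
Step 32. [r7c2∈{2}] only 2 remains possible at r7c2, so r7c2=2.
Step 33. [r1c3∈{9}] r1c3's peers cover all but 9, so r1c3=9.
Step 34. [r6c2∈{9}] only 9 remains possible at r6c2. So r6c2=9.
Step 35. [r7c3∈{6}] only 6 remains possible at r7c3, so r7c3=6.
Step 36. [r9c2∈{3}] nothing but 3 survives at r9c2 ⇒ r9c2=3.
Step 37. [r3c9∈{8}] r3c9 has the single candidate 8. So r3c9=8.
Step 38. [r8c5∈{7}] nothing but 7 survives at r8c5. So r8c5=7.
Step 39. [r9c1∈{7}] r9c1's peers cover all but 7, so r9c1=7.
Step 40. [r2c7∈{9}] only 9 remains possible at r2c7. So r2c7=9.
Step 41. [r5c8∈{8}] only 8 remains possible at r5c8, so r5c8=8.
Step 42. [r3c6∈{9}] nothing but 9 survives at r3c6, so r3c6=9.
Step 43. [r1c9∈{2}] r1c9 has the single candidate 2, so r1c9=2.
Step 44. [r8c9∈{5}] only 5 remains possible at r8c9 ⇒ r8c9=5.
Step 45. [r8c4∈{4}] nothing but 4 survives at r8c4. So r8c4=4.
Step 46. [r8c3∈{8}] r8c3 has the single candidate 8. So r8c3=8.
Step 47. [r4c7∈{7}] only 7 remains possible at r4c7, so r4c7=7.
Step 48. [r4c3∈{1}] r4c3's peers cover all but 1. So r4c3=1.
Step 49. [r6c4∈{1}] nothing but 1 survives at r6c4. So r6c4=1.

Answer: 6 4 9 8 3 1 5 7 2 / 1 8 2 7 4 5 9 6 3 / 3 5 7 2 6 9 1 4 8 / 2 6 1 3 8 4 7 5 9 / 5 7 4 6 9 2 3 8 1 / 8 9 3 1 5 7 6 2 4 / 4 2 6 5 1 3 8 9 7 / 9 1 8 4 7 6 2 3 5 / 7 3 5 9 2 8 4 1 6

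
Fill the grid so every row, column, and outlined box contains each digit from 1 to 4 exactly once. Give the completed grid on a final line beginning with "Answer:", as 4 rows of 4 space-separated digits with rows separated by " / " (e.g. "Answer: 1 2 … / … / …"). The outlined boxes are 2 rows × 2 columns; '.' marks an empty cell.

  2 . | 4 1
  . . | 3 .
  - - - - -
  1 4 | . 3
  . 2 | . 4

Step 1. [r2c4∈{2}] r2c4 has the single candidate 2. So r2c4=2.
Step 2. [r4c1∈{3}] r4c1 is down to just 3. So r4c1=3.
Step 3. [r2c1∈{4}] nothing but 4 survives at r2c1. So r2c1=4.
Step 4. [r2c2∈{1}] r2c2 has the single candidate 1. So r2c2=1.
Step 5. [r4c3∈{1}] nothing but 1 survives at r4c3 ⇒ r4c3=1.
Step 6. [r3c3∈{2}] nothing but 2 survives at r3c3. So r3c3=2.
Step 7. [r1c2∈{3}] nothing but 3 survives at r1c2, so r1c2=3.

Answer: 2 3 4 1 / 4 1 3 2 / 1 4 2 3 / 3 2 1 4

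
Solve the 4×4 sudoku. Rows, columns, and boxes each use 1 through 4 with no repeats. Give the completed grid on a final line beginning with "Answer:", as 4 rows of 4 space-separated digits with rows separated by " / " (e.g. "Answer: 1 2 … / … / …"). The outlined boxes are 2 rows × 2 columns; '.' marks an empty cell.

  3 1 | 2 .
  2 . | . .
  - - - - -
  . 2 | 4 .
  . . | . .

Step 1. [r3c4∈{1,3}] r3c4 is the only open cell in row 3 admitting 3, so r3c4=3.
Step 2. [r4c3∈{1}] r4c3's peers cover all but 1 ⇒ r4c3=1.
Step 3. [r2c2∈{4}] only 4 remains possible at r2c2, so r2c2=4.
Step 4. [r4c4∈{2}] r4c4 is down to just 2, so r4c4=2.
Step 5. [r4c2∈{3}] r4c2 is down to just 3, so r4c2=3.
Step 6. [r2c4∈{1}] nothing but 1 survives at r2c4. So r2c4=1.
Step 7. [r1c4∈{4}] r1c4's peers cover all but 4 ⇒ r1c4=4.
Step 8. [r3c1∈{1}] nothing but 1 survives at r3c1, so r3c1=1.
Step 9. [r4c1∈{4}] r4c1 is down to just 4. So r4c1=4.
Step 10. [r2c3∈{3}] only 3 remains possible at r2c3 ⇒ r2c3=3.

Answer: 3 1 2 4 / 2 4 3 1 / 1 2 4 3 / 4 3 1 2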